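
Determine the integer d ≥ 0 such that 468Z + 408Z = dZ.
In the PID Z, (a, b) is generated by gcd(a, b). Compute gcd(468, 408) with the extended Euclidean algorithm, tracking rows (r, s, t) with s·468 + t·408 = r:
  row A: (468, 1, 0)   [1·468 + 0·408 = 468]
  row B: (408, 0, 1)   [0·468 + 1·408 = 408]
  468 = 1·408 + 60   → row C = row A − 1·row B = (60, 1, −1)   [check: 1·468 − 1·408 = 60]
  408 = 6·60 + 48   → row D = row B − 6·row C = (48, −6, 7)   [check: −6·468 + 7·408 = 48]
  60 = 1·48 + 12   → row E = row C − 1·row D = (12, 7, −8)   [check: 7·468 − 8·408 = 12]
  48 = 4·12 + 0   → remainder 0, stop. gcd = 12 (last nonzero row E).
So gcd(468, 408) = 12, with Bézout identity 7·468 − 8·408 = 12. Containment (⊇): the Bézout identity exhibits 12 as an element of (468, 408), giving (12) ⊆ (468, 408). Containment (⊆): since 12 | 468 and 12 | 408 (468 = 12·39, 408 = 12·34), every Z-linear combination of 468 and 408 is divisible by 12, so (468, 408) ⊆ (12). Therefore (468, 408) = (12), d = 12.

Final answer: (468, 408) = (12); d = 12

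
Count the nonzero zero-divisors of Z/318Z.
In Z/318Z each nonzero element is either a unit (gcd with 318 is 1) or a zero-divisor (gcd > 1). The number of units is φ(318): factorise 318 = 2 · 3 · 53, so φ(318) = (2 − 1) · (3 − 1) · (53 − 1) = 1 · 2 · 52 = 104. The nonzero elements number 318 − 1 = 317. Hence the nonzero zero-divisors number 317 − 104 = 213.

Final answer: Z/318Z has 213 nonzero zero-divisors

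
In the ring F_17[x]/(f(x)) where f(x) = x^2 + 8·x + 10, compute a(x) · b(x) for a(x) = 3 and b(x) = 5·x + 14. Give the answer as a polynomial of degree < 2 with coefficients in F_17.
a · b ≡ 15·x + 8 (mod f(x))

Multiply as integer polynomials: a · b = 15·x + 42. Reducing coefficients mod 17: a · b ≡ 15·x + 8. This already has degree < 2, so no reduction by f is needed. Hence a · b ≡ 15·x + 8 in F_17[x]/(f).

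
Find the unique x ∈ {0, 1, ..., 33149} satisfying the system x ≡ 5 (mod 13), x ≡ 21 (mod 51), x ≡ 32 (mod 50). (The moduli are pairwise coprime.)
The moduli 13, 51, 50 are pairwise coprime, so by the CRT there is a unique solution mod 13·51·50 = 33150.
Solve by successive substitution. Start with x ≡ 5 (mod 13).
  Combine with x ≡ 21 (mod 51): write x = 5 + 13·t and require 5 + 13·t ≡ 21 (mod 51), i.e. 13·t ≡ 21 − 5 ≡ 16 (mod 51). Since 13^(−1) ≡ 4 (mod 51), t ≡ 4·16 ≡ 13 (mod 51). So x ≡ 5 + 13·13 = 174 (mod 663).
  Combine with x ≡ 32 (mod 50): write x = 174 + 663·t and require 174 + 663·t ≡ 32 (mod 50), i.e. 663·t ≡ 32 − 174 ≡ 8 (mod 50). Since 663^(−1) ≡ 27 (mod 50) (663 ≡ 13 (mod 50)), t ≡ 27·8 ≡ 16 (mod 50). So x ≡ 174 + 663·16 = 10782 (mod 33150).
Unique solution in [0, 33150): x = 10782.

Final answer: x ≡ 10782 (mod 33150); the representative in [0, 33150) is 10782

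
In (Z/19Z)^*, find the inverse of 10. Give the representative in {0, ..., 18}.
10^(−1) ≡ 2 (mod 19)

Apply the extended Euclidean algorithm to (19, 10), tracking rows (r, s, t) with s·19 + t·10 = r. Each division r_prev = q·r_cur + r_new produces the new row as (previous row) − q·(current row):
  row A: (19, 1, 0)   [1·19 + 0·10 = 19]
  row B: (10, 0, 1)   [0·19 + 1·10 = 10]
  19 = 1·10 + 9   → row C = row A − 1·row B = (9, 1, −1)   [check: 1·19 − 1·10 = 9]
  10 = 1·9 + 1   → row D = row B − 1·row C = (1, −1, 2)   [check: −1·19 + 2·10 = 1]
  9 = 9·1 + 0   → remainder 0, stop. gcd = 1 (last nonzero row D).
The gcd is 1, so 10 is invertible mod 19. The last nonzero row gives −1·19 + 2·10 = 1, so t = 2. So 10^(−1) ≡ 2 (mod 19). Verify: 10 · 2 = 20 ≡ 1 (mod 19). ✓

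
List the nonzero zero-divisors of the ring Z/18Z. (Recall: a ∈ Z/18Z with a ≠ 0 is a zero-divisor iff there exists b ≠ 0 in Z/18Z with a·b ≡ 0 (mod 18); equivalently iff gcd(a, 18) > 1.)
nonzero zero-divisors of Z/18Z = {2, 3, 4, 6, 8, 9, 10, 12, 14, 15, 16}

An element a ∈ Z/18Z (with a ≠ 0) is a zero-divisor iff gcd(a, 18) > 1 (because a is a unit precisely when gcd(a, n) = 1, and in Z/nZ every nonzero, non-unit element is a zero-divisor). Scan a = 1, ..., 17 and keep those with gcd(a, 18) > 1:
  gcd(2, 18) = 2, gcd(3, 18) = 3, gcd(4, 18) = 2, gcd(6, 18) = 6, gcd(8, 18) = 2, gcd(9, 18) = 9, gcd(10, 18) = 2, gcd(12, 18) = 6, gcd(14, 18) = 2, gcd(15, 18) = 3, gcd(16, 18) = 2.
All other a ∈ {1, ..., 17} have gcd(a, 18) = 1 and are units. So the nonzero zero-divisors are exactly the 11 values of a appearing in this scan.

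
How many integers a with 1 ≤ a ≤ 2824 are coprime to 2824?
The number of a ∈ {1, ..., 2824} with gcd(a, 2824) = 1 is by definition Euler's totient φ(2824). φ is multiplicative, with φ(p^e) = p^e − p^(e−1). Factorise 2824 = 2^3 · 353. Then
  φ(2824) = (2^3 − 2^2) · (353 − 1) = 4 · 352 = 1408.
So there are 1408 such integers.

Final answer: 1408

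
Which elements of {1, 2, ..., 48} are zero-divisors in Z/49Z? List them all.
An element a ∈ Z/49Z (with a ≠ 0) is a zero-divisor iff gcd(a, 49) > 1 (because a is a unit precisely when gcd(a, n) = 1, and in Z/nZ every nonzero, non-unit element is a zero-divisor). Scan a = 1, ..., 48 and keep those with gcd(a, 49) > 1:
  gcd(7, 49) = 7, gcd(14, 49) = 7, gcd(21, 49) = 7, gcd(28, 49) = 7, gcd(35, 49) = 7, gcd(42, 49) = 7.
All other a ∈ {1, ..., 48} have gcd(a, 49) = 1 and are units. So the nonzero zero-divisors are exactly the 6 values of a appearing in this scan.

Final answer: nonzero zero-divisors of Z/49Z = {7, 14, 21, 28, 35, 42}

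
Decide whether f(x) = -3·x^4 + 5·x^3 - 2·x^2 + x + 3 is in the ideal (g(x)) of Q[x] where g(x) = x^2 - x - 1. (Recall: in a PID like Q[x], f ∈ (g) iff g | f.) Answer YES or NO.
YES

In Q[x] the ideal (g) consists of all multiples of g, so f ∈ (g) iff g | f, i.e. iff the remainder of f on division by g is 0. Divide f by g (g is monic, so eliminate the leading term of the running remainder at each step):
  leading term -3·x^4: subtract (-3·x^2)·g(x) = -3·x^4 + 3·x^3 + 3·x^2, leaving 2·x^3 - 5·x^2 + x + 3
  leading term 2·x^3: subtract (2·x)·g(x) = 2·x^3 - 2·x^2 - 2·x, leaving -3·x^2 + 3·x + 3
  leading term -3·x^2: subtract (-3)·g(x) = -3·x^2 + 3·x + 3, leaving 0
The remainder is 0, so f(x) = g(x) · h(x) with h(x) = -3·x^2 + 2·x - 3. Hence g | f, i.e. f ∈ (g).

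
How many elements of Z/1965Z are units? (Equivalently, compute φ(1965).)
An element a ∈ Z/1965Z is a unit iff gcd(a, 1965) = 1, so the number of units is φ(1965). φ is multiplicative, with φ(p^e) = p^e − p^(e−1). Factorise 1965 = 3 · 5 · 131. Then
  φ(1965) = (3 − 1) · (5 − 1) · (131 − 1) = 2 · 4 · 130 = 1040.

Final answer: Z/1965Z has φ(1965) = 1040 units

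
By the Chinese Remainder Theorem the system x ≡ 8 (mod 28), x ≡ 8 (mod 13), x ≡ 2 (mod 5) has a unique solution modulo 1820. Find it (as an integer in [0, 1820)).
The moduli 28, 13, 5 are pairwise coprime, so by the CRT there is a unique solution mod 28·13·5 = 1820.
Solve by successive substitution. Start with x ≡ 8 (mod 28).
  Combine with x ≡ 8 (mod 13): write x = 8 + 28·t and require 8 + 28·t ≡ 8 (mod 13), i.e. 28·t ≡ 8 − 8 ≡ 0 (mod 13). Since 28^(−1) ≡ 7 (mod 13) (28 ≡ 2 (mod 13)), t ≡ 7·0 ≡ 0 (mod 13). So x ≡ 8 + 28·0 = 8 (mod 364).
  Combine with x ≡ 2 (mod 5): write x = 8 + 364·t and require 8 + 364·t ≡ 2 (mod 5), i.e. 364·t ≡ 2 − 8 ≡ 4 (mod 5). Since 364^(−1) ≡ 4 (mod 5) (364 ≡ 4 (mod 5)), t ≡ 4·4 ≡ 1 (mod 5). So x ≡ 8 + 364·1 = 372 (mod 1820).
Unique solution in [0, 1820): x = 372.

Final answer: x ≡ 372 (mod 1820); the representative in [0, 1820) is 372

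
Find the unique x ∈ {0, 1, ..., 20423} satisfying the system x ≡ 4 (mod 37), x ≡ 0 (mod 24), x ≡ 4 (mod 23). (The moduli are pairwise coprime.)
The moduli 37, 24, 23 are pairwise coprime, so by the CRT there is a unique solution mod 37·24·23 = 20424.
Solve by successive substitution. Start with x ≡ 4 (mod 37).
  Combine with x ≡ 0 (mod 24): write x = 4 + 37·t and require 4 + 37·t ≡ 0 (mod 24), i.e. 37·t ≡ 0 − 4 ≡ 20 (mod 24). Since 37^(−1) ≡ 13 (mod 24) (37 ≡ 13 (mod 24)), t ≡ 13·20 ≡ 20 (mod 24). So x ≡ 4 + 37·20 = 744 (mod 888).
  Combine with x ≡ 4 (mod 23): write x = 744 + 888·t and require 744 + 888·t ≡ 4 (mod 23), i.e. 888·t ≡ 4 − 744 ≡ 19 (mod 23). Since 888^(−1) ≡ 5 (mod 23) (888 ≡ 14 (mod 23)), t ≡ 5·19 ≡ 3 (mod 23). So x ≡ 744 + 888·3 = 3408 (mod 20424).
Unique solution in [0, 20424): x = 3408.

Final answer: x ≡ 3408 (mod 20424); the representative in [0, 20424) is 3408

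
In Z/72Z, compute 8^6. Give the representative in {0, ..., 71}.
Use repeated squaring. Binary(6) = 110. Walk through the bits of the exponent 6 left-to-right: at each bit after the leading one, square the running value, then multiply by 8 if the bit is 1 (always reducing mod 72):
  bit 1 = 1 (leading): start with 8.
  bit 2 = 1: square 8^2 = 64; bit is 1, so multiply 64·8 = 512 ≡ 8 (mod 72).
  bit 3 = 0: square 8^2 = 64 (mod 72).
Final value: 8^6 ≡ 64 (mod 72).

Final answer: 64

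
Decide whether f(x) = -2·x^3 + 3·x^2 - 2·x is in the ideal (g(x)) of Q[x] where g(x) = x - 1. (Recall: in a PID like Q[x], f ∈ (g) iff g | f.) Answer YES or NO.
In Q[x] the ideal (g) consists of all multiples of g, so f ∈ (g) iff g | f, i.e. iff the remainder of f on division by g is 0. Divide f by g (g is monic, so eliminate the leading term of the running remainder at each step):
  leading term -2·x^3: subtract (-2·x^2)·g(x) = -2·x^3 + 2·x^2, leaving x^2 - 2·x
  leading term x^2: subtract (x)·g(x) = x^2 - x, leaving -x
  leading term -x: subtract (-1)·g(x) = 1 - x, leaving -1
The remainder r(x) = -1 ≠ 0 (and deg r < deg g), so g ∤ f, i.e. f ∉ (g).

Final answer: NO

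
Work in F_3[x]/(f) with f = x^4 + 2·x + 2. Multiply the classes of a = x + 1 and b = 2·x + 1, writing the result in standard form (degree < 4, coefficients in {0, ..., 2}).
Multiply as integer polynomials: a · b = 2·x^2 + 3·x + 1. Reducing coefficients mod 3: a · b ≡ 2·x^2 + 1. This already has degree < 4, so no reduction by f is needed. Hence a · b ≡ 2·x^2 + 1 in F_3[x]/(f).

Final answer: a · b ≡ 2·x^2 + 1 (mod f(x))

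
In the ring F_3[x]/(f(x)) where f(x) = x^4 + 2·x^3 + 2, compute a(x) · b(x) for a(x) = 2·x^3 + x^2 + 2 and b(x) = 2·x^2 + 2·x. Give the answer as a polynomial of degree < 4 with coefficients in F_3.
Multiply as integer polynomials: a · b = 4·x^5 + 6·x^4 + 2·x^3 + 4·x^2 + 4·x. Reducing coefficients mod 3: a · b ≡ x^5 + 2·x^3 + x^2 + x. Now divide by f(x) = x^4 + 2·x^3 + 2 in F_3[x], eliminating the leading term at each step:
  leading term x^5: subtract (x)·f(x) = x^5 + 2·x^4 + 2·x, leaving x^4 + 2·x^3 + x^2 + 2·x (coefficients mod 3)
  leading term x^4: subtract (1)·f(x) = x^4 + 2·x^3 + 2, leaving x^2 + 2·x + 1 (coefficients mod 3)
The degree is now < 4, so this is the remainder. Hence a · b ≡ x^2 + 2·x + 1 in F_3[x]/(f).

Final answer: a · b ≡ x^2 + 2·x + 1 (mod f(x))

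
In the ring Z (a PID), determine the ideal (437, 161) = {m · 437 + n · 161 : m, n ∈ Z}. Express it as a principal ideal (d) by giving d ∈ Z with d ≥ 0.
In the PID Z, (a, b) is generated by gcd(a, b). Compute gcd(437, 161) with the extended Euclidean algorithm, tracking rows (r, s, t) with s·437 + t·161 = r:
  row A: (437, 1, 0)   [1·437 + 0·161 = 437]
  row B: (161, 0, 1)   [0·437 + 1·161 = 161]
  437 = 2·161 + 115   → row C = row A − 2·row B = (115, 1, −2)   [check: 1·437 − 2·161 = 115]
  161 = 1·115 + 46   → row D = row B − 1·row C = (46, −1, 3)   [check: −1·437 + 3·161 = 46]
  115 = 2·46 + 23   → row E = row C − 2·row D = (23, 3, −8)   [check: 3·437 − 8·161 = 23]
  46 = 2·23 + 0   → remainder 0, stop. gcd = 23 (last nonzero row E).
So gcd(437, 161) = 23, with Bézout identity 3·437 − 8·161 = 23. Containment (⊇): the Bézout identity exhibits 23 as an element of (437, 161), giving (23) ⊆ (437, 161). Containment (⊆): since 23 | 437 and 23 | 161 (437 = 23·19, 161 = 23·7), every Z-linear combination of 437 and 161 is divisible by 23, so (437, 161) ⊆ (23). Therefore (437, 161) = (23), d = 23.

Final answer: (437, 161) = (23); d = 23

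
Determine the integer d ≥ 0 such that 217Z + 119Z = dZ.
(217, 119) = (7); d = 7

In the PID Z, (a, b) is generated by gcd(a, b). Compute gcd(217, 119) with the extended Euclidean algorithm, tracking rows (r, s, t) with s·217 + t·119 = r:
  row A: (217, 1, 0)   [1·217 + 0·119 = 217]
  row B: (119, 0, 1)   [0·217 + 1·119 = 119]
  217 = 1·119 + 98   → row C = row A − 1·row B = (98, 1, −1)   [check: 1·217 − 1·119 = 98]
  119 = 1·98 + 21   → row D = row B − 1·row C = (21, −1, 2)   [check: −1·217 + 2·119 = 21]
  98 = 4·21 + 14   → row E = row C − 4·row D = (14, 5, −9)   [check: 5·217 − 9·119 = 14]
  21 = 1·14 + 7   → row F = row D − 1·row E = (7, −6, 11)   [check: −6·217 + 11·119 = 7]
  14 = 2·7 + 0   → remainder 0, stop. gcd = 7 (last nonzero row F).
So gcd(217, 119) = 7, with Bézout identity −6·217 + 11·119 = 7. Containment (⊇): the Bézout identity exhibits 7 as an element of (217, 119), giving (7) ⊆ (217, 119). Containment (⊆): since 7 | 217 and 7 | 119 (217 = 7·31, 119 = 7·17), every Z-linear combination of 217 and 119 is divisible by 7, so (217, 119) ⊆ (7). Therefore (217, 119) = (7), d = 7.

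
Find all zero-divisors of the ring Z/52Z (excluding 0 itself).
nonzero zero-divisors of Z/52Z = {2, 4, 6, 8, 10, 12, 13, 14, 16, 18, 20, 22, 24, 26, 28, 30, 32, 34, 36, 38, 39, 40, 42, 44, 46, 48, 50}

An element a ∈ Z/52Z (with a ≠ 0) is a zero-divisor iff gcd(a, 52) > 1 (because a is a unit precisely when gcd(a, n) = 1, and in Z/nZ every nonzero, non-unit element is a zero-divisor). Scan a = 1, ..., 51 and keep those with gcd(a, 52) > 1:
  gcd(2, 52) = 2, gcd(4, 52) = 4, gcd(6, 52) = 2, gcd(8, 52) = 4, gcd(10, 52) = 2, gcd(12, 52) = 4, gcd(13, 52) = 13, gcd(14, 52) = 2, gcd(16, 52) = 4, gcd(18, 52) = 2, gcd(20, 52) = 4, gcd(22, 52) = 2, gcd(24, 52) = 4, gcd(26, 52) = 26, gcd(28, 52) = 4, gcd(30, 52) = 2, gcd(32, 52) = 4, gcd(34, 52) = 2, gcd(36, 52) = 4, gcd(38, 52) = 2, gcd(39, 52) = 13, gcd(40, 52) = 4, gcd(42, 52) = 2, gcd(44, 52) = 4, gcd(46, 52) = 2, gcd(48, 52) = 4, gcd(50, 52) = 2.
All other a ∈ {1, ..., 51} have gcd(a, 52) = 1 and are units. So the nonzero zero-divisors are exactly the 27 values of a appearing in this scan.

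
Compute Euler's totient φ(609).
φ(609) = 336

φ is multiplicative, with φ(p^e) = p^e − p^(e−1). Factorise 609 = 3 · 7 · 29. Then
  φ(609) = (3 − 1) · (7 − 1) · (29 − 1) = 2 · 6 · 28 = 336.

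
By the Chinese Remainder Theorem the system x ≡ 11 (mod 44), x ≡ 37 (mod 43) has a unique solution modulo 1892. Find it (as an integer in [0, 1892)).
x ≡ 1155 (mod 1892); the representative in [0, 1892) is 1155

The moduli 44, 43 are pairwise coprime, so by the CRT there is a unique solution mod 44·43 = 1892.
Solve by successive substitution. Start with x ≡ 11 (mod 44).
  Combine with x ≡ 37 (mod 43): write x = 11 + 44·t and require 11 + 44·t ≡ 37 (mod 43), i.e. 44·t ≡ 37 − 11 ≡ 26 (mod 43). Since 44^(−1) ≡ 1 (mod 43) (44 ≡ 1 (mod 43)), t ≡ 1·26 ≡ 26 (mod 43). So x ≡ 11 + 44·26 = 1155 (mod 1892).
Unique solution in [0, 1892): x = 1155.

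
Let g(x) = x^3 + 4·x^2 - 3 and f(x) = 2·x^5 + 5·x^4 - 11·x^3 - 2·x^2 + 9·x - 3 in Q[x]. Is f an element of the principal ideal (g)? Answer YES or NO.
YES

In Q[x] the ideal (g) consists of all multiples of g, so f ∈ (g) iff g | f, i.e. iff the remainder of f on division by g is 0. Divide f by g (g is monic, so eliminate the leading term of the running remainder at each step):
  leading term 2·x^5: subtract (2·x^2)·g(x) = 2·x^5 + 8·x^4 - 6·x^2, leaving -3·x^4 - 11·x^3 + 4·x^2 + 9·x - 3
  leading term -3·x^4: subtract (-3·x)·g(x) = -3·x^4 - 12·x^3 + 9·x, leaving x^3 + 4·x^2 - 3
  leading term x^3: subtract (1)·g(x) = x^3 + 4·x^2 - 3, leaving 0
The remainder is 0, so f(x) = g(x) · h(x) with h(x) = 2·x^2 - 3·x + 1. Hence g | f, i.e. f ∈ (g).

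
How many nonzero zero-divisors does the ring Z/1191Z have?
Z/1191Z has 398 nonzero zero-divisors

In Z/1191Z each nonzero element is either a unit (gcd with 1191 is 1) or a zero-divisor (gcd > 1). The number of units is φ(1191): factorise 1191 = 3 · 397, so φ(1191) = (3 − 1) · (397 − 1) = 2 · 396 = 792. The nonzero elements number 1191 − 1 = 1190. Hence the nonzero zero-divisors number 1190 − 792 = 398.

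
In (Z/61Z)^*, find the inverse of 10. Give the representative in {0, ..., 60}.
Apply the extended Euclidean algorithm to (61, 10), tracking rows (r, s, t) with s·61 + t·10 = r. Each division r_prev = q·r_cur + r_new produces the new row as (previous row) − q·(current row):
  row A: (61, 1, 0)   [1·61 + 0·10 = 61]
  row B: (10, 0, 1)   [0·61 + 1·10 = 10]
  61 = 6·10 + 1   → row C = row A − 6·row B = (1, 1, −6)   [check: 1·61 − 6·10 = 1]
  10 = 10·1 + 0   → remainder 0, stop. gcd = 1 (last nonzero row C).
The gcd is 1, so 10 is invertible mod 61. The last nonzero row gives 1·61 − 6·10 = 1, so t = −6. So 10^(−1) ≡ −6 ≡ 55 (mod 61). Verify: 10 · 55 = 550 ≡ 1 (mod 61). ✓

Final answer: 10^(−1) ≡ 55 (mod 61)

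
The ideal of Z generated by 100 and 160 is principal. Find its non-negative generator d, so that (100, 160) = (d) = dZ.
(100, 160) = (20); d = 20

In the PID Z, (a, b) is generated by gcd(a, b). Compute gcd(160, 100) with the extended Euclidean algorithm, tracking rows (r, s, t) with s·160 + t·100 = r:
  row A: (160, 1, 0)   [1·160 + 0·100 = 160]
  row B: (100, 0, 1)   [0·160 + 1·100 = 100]
  160 = 1·100 + 60   → row C = row A − 1·row B = (60, 1, −1)   [check: 1·160 − 1·100 = 60]
  100 = 1·60 + 40   → row D = row B − 1·row C = (40, −1, 2)   [check: −1·160 + 2·100 = 40]
  60 = 1·40 + 20   → row E = row C − 1·row D = (20, 2, −3)   [check: 2·160 − 3·100 = 20]
  40 = 2·20 + 0   → remainder 0, stop. gcd = 20 (last nonzero row E).
So gcd(100, 160) = 20, with Bézout identity 2·160 − 3·100 = 20. Containment (⊇): the Bézout identity exhibits 20 as an element of (100, 160), giving (20) ⊆ (100, 160). Containment (⊆): since 20 | 100 and 20 | 160 (100 = 20·5, 160 = 20·8), every Z-linear combination of 100 and 160 is divisible by 20, so (100, 160) ⊆ (20). Therefore (100, 160) = (20), d = 20.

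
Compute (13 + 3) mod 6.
4

Reduce the summands first: 13 ≡ 1 (mod 6), so 13 + 3 ≡ 1 + 3 (mod 6). 1 + 3 = 4; 4 = 0·6 + 4, so (13 + 3) mod 6 = 4.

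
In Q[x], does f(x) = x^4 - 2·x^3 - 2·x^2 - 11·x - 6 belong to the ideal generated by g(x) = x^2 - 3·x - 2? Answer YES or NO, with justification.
YES

In Q[x] the ideal (g) consists of all multiples of g, so f ∈ (g) iff g | f, i.e. iff the remainder of f on division by g is 0. Divide f by g (g is monic, so eliminate the leading term of the running remainder at each step):
  leading term x^4: subtract (x^2)·g(x) = x^4 - 3·x^3 - 2·x^2, leaving x^3 - 11·x - 6
  leading term x^3: subtract (x)·g(x) = x^3 - 3·x^2 - 2·x, leaving 3·x^2 - 9·x - 6
  leading term 3·x^2: subtract (3)·g(x) = 3·x^2 - 9·x - 6, leaving 0
The remainder is 0, so f(x) = g(x) · h(x) with h(x) = x^2 + x + 3. Hence g | f, i.e. f ∈ (g).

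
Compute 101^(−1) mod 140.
Apply the extended Euclidean algorithm to (140, 101), tracking rows (r, s, t) with s·140 + t·101 = r. Each division r_prev = q·r_cur + r_new produces the new row as (previous row) − q·(current row):
  row A: (140, 1, 0)   [1·140 + 0·101 = 140]
  row B: (101, 0, 1)   [0·140 + 1·101 = 101]
  140 = 1·101 + 39   → row C = row A − 1·row B = (39, 1, −1)   [check: 1·140 − 1·101 = 39]
  101 = 2·39 + 23   → row D = row B − 2·row C = (23, −2, 3)   [check: −2·140 + 3·101 = 23]
  39 = 1·23 + 16   → row E = row C − 1·row D = (16, 3, −4)   [check: 3·140 − 4·101 = 16]
  23 = 1·16 + 7   → row F = row D − 1·row E = (7, −5, 7)   [check: −5·140 + 7·101 = 7]
  16 = 2·7 + 2   → row G = row E − 2·row F = (2, 13, −18)   [check: 13·140 − 18·101 = 2]
  7 = 3·2 + 1   → row H = row F − 3·row G = (1, −44, 61)   [check: −44·140 + 61·101 = 1]
  2 = 2·1 + 0   → remainder 0, stop. gcd = 1 (last nonzero row H).
The gcd is 1, so 101 is invertible mod 140. The last nonzero row gives −44·140 + 61·101 = 1, so t = 61. So 101^(−1) ≡ 61 (mod 140). Verify: 101 · 61 = 6161 ≡ 1 (mod 140). ✓

Final answer: 101^(−1) ≡ 61 (mod 140)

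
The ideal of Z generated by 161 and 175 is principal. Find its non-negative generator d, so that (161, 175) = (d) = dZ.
(161, 175) = (7); d = 7

In the PID Z, (a, b) is generated by gcd(a, b). Compute gcd(175, 161) with the extended Euclidean algorithm, tracking rows (r, s, t) with s·175 + t·161 = r:
  row A: (175, 1, 0)   [1·175 + 0·161 = 175]
  row B: (161, 0, 1)   [0·175 + 1·161 = 161]
  175 = 1·161 + 14   → row C = row A − 1·row B = (14, 1, −1)   [check: 1·175 − 1·161 = 14]
  161 = 11·14 + 7   → row D = row B − 11·row C = (7, −11, 12)   [check: −11·175 + 12·161 = 7]
  14 = 2·7 + 0   → remainder 0, stop. gcd = 7 (last nonzero row D).
So gcd(161, 175) = 7, with Bézout identity −11·175 + 12·161 = 7. Containment (⊇): the Bézout identity exhibits 7 as an element of (161, 175), giving (7) ⊆ (161, 175). Containment (⊆): since 7 | 161 and 7 | 175 (161 = 7·23, 175 = 7·25), every Z-linear combination of 161 and 175 is divisible by 7, so (161, 175) ⊆ (7). Therefore (161, 175) = (7), d = 7.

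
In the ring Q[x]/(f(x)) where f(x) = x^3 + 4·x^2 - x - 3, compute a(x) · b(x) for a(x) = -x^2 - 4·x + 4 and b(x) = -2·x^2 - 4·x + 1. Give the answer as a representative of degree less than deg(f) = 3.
a · b ≡ -7·x^2 - 10·x + 16 (mod f(x))

First multiply in Q[x] without reducing: a · b = 2·x^4 + 12·x^3 + 7·x^2 - 20·x + 4. Now divide by f(x) = x^3 + 4·x^2 - x - 3, eliminating the leading term at each step:
  leading term 2·x^4: subtract (2·x)·f(x) = 2·x^4 + 8·x^3 - 2·x^2 - 6·x, leaving 4·x^3 + 9·x^2 - 14·x + 4
  leading term 4·x^3: subtract (4)·f(x) = 4·x^3 + 16·x^2 - 4·x - 12, leaving -7·x^2 - 10·x + 16
The degree is now < 3, so this is the remainder. Hence a · b ≡ -7·x^2 - 10·x + 16 in Q[x]/(f).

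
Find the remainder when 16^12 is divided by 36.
28

Use repeated squaring. Binary(12) = 1100. Walk through the bits of the exponent 12 left-to-right: at each bit after the leading one, square the running value, then multiply by 16 if the bit is 1 (always reducing mod 36):
  bit 1 = 1 (leading): start with 16.
  bit 2 = 1: square 16^2 = 256 ≡ 4; bit is 1, so multiply 4·16 = 64 ≡ 28 (mod 36).
  bit 3 = 0: square 28^2 = 784 ≡ 28 (mod 36).
  bit 4 = 0: square 28^2 = 784 ≡ 28 (mod 36).
Final value: 16^12 ≡ 28 (mod 36).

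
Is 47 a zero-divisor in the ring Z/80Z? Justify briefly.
gcd(47, 80) = 1, so 47 is a unit in Z/80Z (it has a multiplicative inverse). A unit cannot be a zero-divisor: if 47·b ≡ 0 then multiplying both sides by 47^(−1) gives b ≡ 0. So 47 is not a zero-divisor.

Final answer: NO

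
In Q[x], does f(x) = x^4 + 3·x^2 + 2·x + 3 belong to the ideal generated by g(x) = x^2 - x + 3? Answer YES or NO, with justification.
In Q[x] the ideal (g) consists of all multiples of g, so f ∈ (g) iff g | f, i.e. iff the remainder of f on division by g is 0. Divide f by g (g is monic, so eliminate the leading term of the running remainder at each step):
  leading term x^4: subtract (x^2)·g(x) = x^4 - x^3 + 3·x^2, leaving x^3 + 2·x + 3
  leading term x^3: subtract (x)·g(x) = x^3 - x^2 + 3·x, leaving x^2 - x + 3
  leading term x^2: subtract (1)·g(x) = x^2 - x + 3, leaving 0
The remainder is 0, so f(x) = g(x) · h(x) with h(x) = x^2 + x + 1. Hence g | f, i.e. f ∈ (g).

Final answer: YES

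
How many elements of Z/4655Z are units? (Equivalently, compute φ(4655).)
An element a ∈ Z/4655Z is a unit iff gcd(a, 4655) = 1, so the number of units is φ(4655). φ is multiplicative, with φ(p^e) = p^e − p^(e−1). Factorise 4655 = 5 · 7^2 · 19. Then
  φ(4655) = (5 − 1) · (7^2 − 7^1) · (19 − 1) = 4 · 42 · 18 = 3024.

Final answer: Z/4655Z has φ(4655) = 3024 units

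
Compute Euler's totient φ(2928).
φ is multiplicative, with φ(p^e) = p^e − p^(e−1). Factorise 2928 = 2^4 · 3 · 61. Then
  φ(2928) = (2^4 − 2^3) · (3 − 1) · (61 − 1) = 8 · 2 · 60 = 960.

Final answer: φ(2928) = 960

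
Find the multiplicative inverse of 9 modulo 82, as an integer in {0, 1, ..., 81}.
9^(−1) ≡ 73 (mod 82)

Apply the extended Euclidean algorithm to (82, 9), tracking rows (r, s, t) with s·82 + t·9 = r. Each division r_prev = q·r_cur + r_new produces the new row as (previous row) − q·(current row):
  row A: (82, 1, 0)   [1·82 + 0·9 = 82]
  row B: (9, 0, 1)   [0·82 + 1·9 = 9]
  82 = 9·9 + 1   → row C = row A − 9·row B = (1, 1, −9)   [check: 1·82 − 9·9 = 1]
  9 = 9·1 + 0   → remainder 0, stop. gcd = 1 (last nonzero row C).
The gcd is 1, so 9 is invertible mod 82. The last nonzero row gives 1·82 − 9·9 = 1, so t = −9. So 9^(−1) ≡ −9 ≡ 73 (mod 82). Verify: 9 · 73 = 657 ≡ 1 (mod 82). ✓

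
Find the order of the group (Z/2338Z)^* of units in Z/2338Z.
|(Z/2338Z)^*| = 996

(Z/2338Z)^* consists of the classes a with gcd(a, 2338) = 1, so its order is φ(2338). φ is multiplicative, with φ(p^e) = p^e − p^(e−1). Factorise 2338 = 2 · 7 · 167. Then
  φ(2338) = (2 − 1) · (7 − 1) · (167 − 1) = 1 · 6 · 166 = 996.
Thus |(Z/2338Z)^*| = 996.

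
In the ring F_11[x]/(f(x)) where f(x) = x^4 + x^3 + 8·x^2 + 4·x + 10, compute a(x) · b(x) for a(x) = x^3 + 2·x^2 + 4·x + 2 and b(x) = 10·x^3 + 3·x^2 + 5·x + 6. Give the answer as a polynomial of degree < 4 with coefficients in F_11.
Multiply as integer polynomials: a · b = 10·x^6 + 23·x^5 + 51·x^4 + 48·x^3 + 38·x^2 + 34·x + 12. Reducing coefficients mod 11: a · b ≡ 10·x^6 + x^5 + 7·x^4 + 4·x^3 + 5·x^2 + x + 1. Now divide by f(x) = x^4 + x^3 + 8·x^2 + 4·x + 10 in F_11[x], eliminating the leading term at each step:
  leading term 10·x^6: subtract (10·x^2)·f(x) = 10·x^6 + 10·x^5 + 3·x^4 + 7·x^3 + x^2, leaving 2·x^5 + 4·x^4 + 8·x^3 + 4·x^2 + x + 1 (coefficients mod 11)
  leading term 2·x^5: subtract (2·x)·f(x) = 2·x^5 + 2·x^4 + 5·x^3 + 8·x^2 + 9·x, leaving 2·x^4 + 3·x^3 + 7·x^2 + 3·x + 1 (coefficients mod 11)
  leading term 2·x^4: subtract (2)·f(x) = 2·x^4 + 2·x^3 + 5·x^2 + 8·x + 9, leaving x^3 + 2·x^2 + 6·x + 3 (coefficients mod 11)
The degree is now < 4, so this is the remainder. Hence a · b ≡ x^3 + 2·x^2 + 6·x + 3 in F_11[x]/(f).

Final answer: a · b ≡ x^3 + 2·x^2 + 6·x + 3 (mod f(x))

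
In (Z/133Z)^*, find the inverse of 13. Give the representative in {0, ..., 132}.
Apply the extended Euclidean algorithm to (133, 13), tracking rows (r, s, t) with s·133 + t·13 = r. Each division r_prev = q·r_cur + r_new produces the new row as (previous row) − q·(current row):
  row A: (133, 1, 0)   [1·133 + 0·13 = 133]
  row B: (13, 0, 1)   [0·133 + 1·13 = 13]
  133 = 10·13 + 3   → row C = row A − 10·row B = (3, 1, −10)   [check: 1·133 − 10·13 = 3]
  13 = 4·3 + 1   → row D = row B − 4·row C = (1, −4, 41)   [check: −4·133 + 41·13 = 1]
  3 = 3·1 + 0   → remainder 0, stop. gcd = 1 (last nonzero row D).
The gcd is 1, so 13 is invertible mod 133. The last nonzero row gives −4·133 + 41·13 = 1, so t = 41. So 13^(−1) ≡ 41 (mod 133). Verify: 13 · 41 = 533 ≡ 1 (mod 133). ✓

Final answer: 13^(−1) ≡ 41 (mod 133)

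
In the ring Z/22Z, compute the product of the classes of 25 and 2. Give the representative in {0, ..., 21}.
Reduce the factors first: 25 ≡ 3 (mod 22), so 25 · 2 ≡ 3 · 2 (mod 22). 3 · 2 = 6. Dividing by 22: 6 = 0·22 + 6. So (25 · 2) mod 22 = 6.

Final answer: 6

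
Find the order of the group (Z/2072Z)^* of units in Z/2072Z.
(Z/2072Z)^* consists of the classes a with gcd(a, 2072) = 1, so its order is φ(2072). φ is multiplicative, with φ(p^e) = p^e − p^(e−1). Factorise 2072 = 2^3 · 7 · 37. Then
  φ(2072) = (2^3 − 2^2) · (7 − 1) · (37 − 1) = 4 · 6 · 36 = 864.
Thus |(Z/2072Z)^*| = 864.

Final answer: |(Z/2072Z)^*| = 864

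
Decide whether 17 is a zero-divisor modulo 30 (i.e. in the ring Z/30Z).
gcd(17, 30) = 1, so 17 is a unit in Z/30Z (it has a multiplicative inverse). A unit cannot be a zero-divisor: if 17·b ≡ 0 then multiplying both sides by 17^(−1) gives b ≡ 0. So 17 is not a zero-divisor.

Final answer: NO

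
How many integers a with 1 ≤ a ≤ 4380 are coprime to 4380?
The number of a ∈ {1, ..., 4380} with gcd(a, 4380) = 1 is by definition Euler's totient φ(4380). φ is multiplicative, with φ(p^e) = p^e − p^(e−1). Factorise 4380 = 2^2 · 3 · 5 · 73. Then
  φ(4380) = (2^2 − 2^1) · (3 − 1) · (5 − 1) · (73 − 1) = 2 · 2 · 4 · 72 = 1152.
So there are 1152 such integers.

Final answer: 1152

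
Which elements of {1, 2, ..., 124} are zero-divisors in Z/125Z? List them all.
nonzero zero-divisors of Z/125Z = {5, 10, 15, 20, 25, 30, 35, 40, 45, 50, 55, 60, 65, 70, 75, 80, 85, 90, 95, 100, 105, 110, 115, 120}

An element a ∈ Z/125Z (with a ≠ 0) is a zero-divisor iff gcd(a, 125) > 1 (because a is a unit precisely when gcd(a, n) = 1, and in Z/nZ every nonzero, non-unit element is a zero-divisor). Scan a = 1, ..., 124 and keep those with gcd(a, 125) > 1:
  gcd(5, 125) = 5, gcd(10, 125) = 5, gcd(15, 125) = 5, gcd(20, 125) = 5, gcd(25, 125) = 25, gcd(30, 125) = 5, gcd(35, 125) = 5, gcd(40, 125) = 5, gcd(45, 125) = 5, gcd(50, 125) = 25, gcd(55, 125) = 5, gcd(60, 125) = 5, gcd(65, 125) = 5, gcd(70, 125) = 5, gcd(75, 125) = 25, gcd(80, 125) = 5, gcd(85, 125) = 5, gcd(90, 125) = 5, gcd(95, 125) = 5, gcd(100, 125) = 25, gcd(105, 125) = 5, gcd(110, 125) = 5, gcd(115, 125) = 5, gcd(120, 125) = 5.
All other a ∈ {1, ..., 124} have gcd(a, 125) = 1 and are units. So the nonzero zero-divisors are exactly the 24 values of a appearing in this scan.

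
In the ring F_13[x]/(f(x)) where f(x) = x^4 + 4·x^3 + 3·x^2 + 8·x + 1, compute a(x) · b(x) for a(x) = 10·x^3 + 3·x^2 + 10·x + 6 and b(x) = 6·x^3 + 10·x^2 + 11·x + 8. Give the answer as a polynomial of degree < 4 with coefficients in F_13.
Multiply as integer polynomials: a · b = 60·x^6 + 118·x^5 + 200·x^4 + 249·x^3 + 194·x^2 + 146·x + 48. Reducing coefficients mod 13: a · b ≡ 8·x^6 + x^5 + 5·x^4 + 2·x^3 + 12·x^2 + 3·x + 9. Now divide by f(x) = x^4 + 4·x^3 + 3·x^2 + 8·x + 1 in F_13[x], eliminating the leading term at each step:
  leading term 8·x^6: subtract (8·x^2)·f(x) = 8·x^6 + 6·x^5 + 11·x^4 + 12·x^3 + 8·x^2, leaving 8·x^5 + 7·x^4 + 3·x^3 + 4·x^2 + 3·x + 9 (coefficients mod 13)
  leading term 8·x^5: subtract (8·x)·f(x) = 8·x^5 + 6·x^4 + 11·x^3 + 12·x^2 + 8·x, leaving x^4 + 5·x^3 + 5·x^2 + 8·x + 9 (coefficients mod 13)
  leading term x^4: subtract (1)·f(x) = x^4 + 4·x^3 + 3·x^2 + 8·x + 1, leaving x^3 + 2·x^2 + 8 (coefficients mod 13)
The degree is now < 4, so this is the remainder. Hence a · b ≡ x^3 + 2·x^2 + 8 in F_13[x]/(f).

Final answer: a · b ≡ x^3 + 2·x^2 + 8 (mod f(x))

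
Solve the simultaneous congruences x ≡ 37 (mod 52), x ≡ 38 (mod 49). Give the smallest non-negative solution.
The moduli 52, 49 are pairwise coprime, so by the CRT there is a unique solution mod 52·49 = 2548.
Solve by successive substitution. Start with x ≡ 37 (mod 52).
  Combine with x ≡ 38 (mod 49): write x = 37 + 52·t and require 37 + 52·t ≡ 38 (mod 49), i.e. 52·t ≡ 38 − 37 ≡ 1 (mod 49). Since 52^(−1) ≡ 33 (mod 49) (52 ≡ 3 (mod 49)), t ≡ 33·1 ≡ 33 (mod 49). So x ≡ 37 + 52·33 = 1753 (mod 2548).
Unique solution in [0, 2548): x = 1753.

Final answer: x ≡ 1753 (mod 2548); the representative in [0, 2548) is 1753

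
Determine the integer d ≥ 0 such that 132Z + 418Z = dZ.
(132, 418) = (22); d = 22

In the PID Z, (a, b) is generated by gcd(a, b). Compute gcd(418, 132) with the extended Euclidean algorithm, tracking rows (r, s, t) with s·418 + t·132 = r:
  row A: (418, 1, 0)   [1·418 + 0·132 = 418]
  row B: (132, 0, 1)   [0·418 + 1·132 = 132]
  418 = 3·132 + 22   → row C = row A − 3·row B = (22, 1, −3)   [check: 1·418 − 3·132 = 22]
  132 = 6·22 + 0   → remainder 0, stop. gcd = 22 (last nonzero row C).
So gcd(132, 418) = 22, with Bézout identity 1·418 − 3·132 = 22. Containment (⊇): the Bézout identity exhibits 22 as an element of (132, 418), giving (22) ⊆ (132, 418). Containment (⊆): since 22 | 132 and 22 | 418 (132 = 22·6, 418 = 22·19), every Z-linear combination of 132 and 418 is divisible by 22, so (132, 418) ⊆ (22). Therefore (132, 418) = (22), d = 22.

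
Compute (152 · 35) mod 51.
16

Reduce the factors first: 152 ≡ 50 (mod 51), so 152 · 35 ≡ 50 · 35 (mod 51). 50 · 35 = 1750. Dividing by 51: 1750 = 34·51 + 16. So (152 · 35) mod 51 = 16.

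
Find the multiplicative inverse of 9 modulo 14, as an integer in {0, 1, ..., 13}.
Apply the extended Euclidean algorithm to (14, 9), tracking rows (r, s, t) with s·14 + t·9 = r. Each division r_prev = q·r_cur + r_new produces the new row as (previous row) − q·(current row):
  row A: (14, 1, 0)   [1·14 + 0·9 = 14]
  row B: (9, 0, 1)   [0·14 + 1·9 = 9]
  14 = 1·9 + 5   → row C = row A − 1·row B = (5, 1, −1)   [check: 1·14 − 1·9 = 5]
  9 = 1·5 + 4   → row D = row B − 1·row C = (4, −1, 2)   [check: −1·14 + 2·9 = 4]
  5 = 1·4 + 1   → row E = row C − 1·row D = (1, 2, −3)   [check: 2·14 − 3·9 = 1]
  4 = 4·1 + 0   → remainder 0, stop. gcd = 1 (last nonzero row E).
The gcd is 1, so 9 is invertible mod 14. The last nonzero row gives 2·14 − 3·9 = 1, so t = −3. So 9^(−1) ≡ −3 ≡ 11 (mod 14). Verify: 9 · 11 = 99 ≡ 1 (mod 14). ✓

Final answer: 9^(−1) ≡ 11 (mod 14)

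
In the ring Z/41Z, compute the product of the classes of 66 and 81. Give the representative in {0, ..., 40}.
16

Reduce the factors first: 66 ≡ 25, 81 ≡ 40 (mod 41), so 66 · 81 ≡ 25 · 40 (mod 41). 25 · 40 = 1000. Dividing by 41: 1000 = 24·41 + 16. So (66 · 81) mod 41 = 16.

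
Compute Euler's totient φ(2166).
φ is multiplicative, with φ(p^e) = p^e − p^(e−1). Factorise 2166 = 2 · 3 · 19^2. Then
  φ(2166) = (2 − 1) · (3 − 1) · (19^2 − 19^1) = 1 · 2 · 342 = 684.

Final answer: φ(2166) = 684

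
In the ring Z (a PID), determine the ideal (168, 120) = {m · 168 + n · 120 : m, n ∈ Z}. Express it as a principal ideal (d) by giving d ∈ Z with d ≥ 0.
(168, 120) = (24); d = 24

In the PID Z, (a, b) is generated by gcd(a, b). Compute gcd(168, 120) with the extended Euclidean algorithm, tracking rows (r, s, t) with s·168 + t·120 = r:
  row A: (168, 1, 0)   [1·168 + 0·120 = 168]
  row B: (120, 0, 1)   [0·168 + 1·120 = 120]
  168 = 1·120 + 48   → row C = row A − 1·row B = (48, 1, −1)   [check: 1·168 − 1·120 = 48]
  120 = 2·48 + 24   → row D = row B − 2·row C = (24, −2, 3)   [check: −2·168 + 3·120 = 24]
  48 = 2·24 + 0   → remainder 0, stop. gcd = 24 (last nonzero row D).
So gcd(168, 120) = 24, with Bézout identity −2·168 + 3·120 = 24. Containment (⊇): the Bézout identity exhibits 24 as an element of (168, 120), giving (24) ⊆ (168, 120). Containment (⊆): since 24 | 168 and 24 | 120 (168 = 24·7, 120 = 24·5), every Z-linear combination of 168 and 120 is divisible by 24, so (168, 120) ⊆ (24). Therefore (168, 120) = (24), d = 24.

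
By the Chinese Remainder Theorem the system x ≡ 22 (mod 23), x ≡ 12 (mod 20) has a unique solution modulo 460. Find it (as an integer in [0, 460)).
The moduli 23, 20 are pairwise coprime, so by the CRT there is a unique solution mod 23·20 = 460.
Solve by successive substitution. Start with x ≡ 22 (mod 23).
  Combine with x ≡ 12 (mod 20): write x = 22 + 23·t and require 22 + 23·t ≡ 12 (mod 20), i.e. 23·t ≡ 12 − 22 ≡ 10 (mod 20). Since 23^(−1) ≡ 7 (mod 20) (23 ≡ 3 (mod 20)), t ≡ 7·10 ≡ 10 (mod 20). So x ≡ 22 + 23·10 = 252 (mod 460).
Unique solution in [0, 460): x = 252.

Final answer: x ≡ 252 (mod 460); the representative in [0, 460) is 252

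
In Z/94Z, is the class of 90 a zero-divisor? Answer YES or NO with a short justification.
YES

gcd(90, 94) = 2 > 1, so 90 is not a unit in Z/94Z. In Z/nZ every nonzero non-unit is a zero-divisor: explicitly, take b = 94/gcd = 47 ≠ 0 (mod 94); then 90·47 = 4230 = 45·94, i.e. 90·47 ≡ 0 (mod 94). So 90 is a zero-divisor.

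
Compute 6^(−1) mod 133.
6^(−1) ≡ 111 (mod 133)

Apply the extended Euclidean algorithm to (133, 6), tracking rows (r, s, t) with s·133 + t·6 = r. Each division r_prev = q·r_cur + r_new produces the new row as (previous row) − q·(current row):
  row A: (133, 1, 0)   [1·133 + 0·6 = 133]
  row B: (6, 0, 1)   [0·133 + 1·6 = 6]
  133 = 22·6 + 1   → row C = row A − 22·row B = (1, 1, −22)   [check: 1·133 − 22·6 = 1]
  6 = 6·1 + 0   → remainder 0, stop. gcd = 1 (last nonzero row C).
The gcd is 1, so 6 is invertible mod 133. The last nonzero row gives 1·133 − 22·6 = 1, so t = −22. So 6^(−1) ≡ −22 ≡ 111 (mod 133). Verify: 6 · 111 = 666 ≡ 1 (mod 133). ✓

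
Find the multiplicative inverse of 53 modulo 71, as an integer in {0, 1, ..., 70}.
Apply the extended Euclidean algorithm to (71, 53), tracking rows (r, s, t) with s·71 + t·53 = r. Each division r_prev = q·r_cur + r_new produces the new row as (previous row) − q·(current row):
  row A: (71, 1, 0)   [1·71 + 0·53 = 71]
  row B: (53, 0, 1)   [0·71 + 1·53 = 53]
  71 = 1·53 + 18   → row C = row A − 1·row B = (18, 1, −1)   [check: 1·71 − 1·53 = 18]
  53 = 2·18 + 17   → row D = row B − 2·row C = (17, −2, 3)   [check: −2·71 + 3·53 = 17]
  18 = 1·17 + 1   → row E = row C − 1·row D = (1, 3, −4)   [check: 3·71 − 4·53 = 1]
  17 = 17·1 + 0   → remainder 0, stop. gcd = 1 (last nonzero row E).
The gcd is 1, so 53 is invertible mod 71. The last nonzero row gives 3·71 − 4·53 = 1, so t = −4. So 53^(−1) ≡ −4 ≡ 67 (mod 71). Verify: 53 · 67 = 3551 ≡ 1 (mod 71). ✓

Final answer: 53^(−1) ≡ 67 (mod 71)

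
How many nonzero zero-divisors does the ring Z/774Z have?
In Z/774Z each nonzero element is either a unit (gcd with 774 is 1) or a zero-divisor (gcd > 1). The number of units is φ(774): factorise 774 = 2 · 3^2 · 43, so φ(774) = (2 − 1) · (3^2 − 3^1) · (43 − 1) = 1 · 6 · 42 = 252. The nonzero elements number 774 − 1 = 773. Hence the nonzero zero-divisors number 773 − 252 = 521.

Final answer: Z/774Z has 521 nonzero zero-divisors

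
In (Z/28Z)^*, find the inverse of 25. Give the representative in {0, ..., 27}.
25^(−1) ≡ 9 (mod 28)

Apply the extended Euclidean algorithm to (28, 25), tracking rows (r, s, t) with s·28 + t·25 = r. Each division r_prev = q·r_cur + r_new produces the new row as (previous row) − q·(current row):
  row A: (28, 1, 0)   [1·28 + 0·25 = 28]
  row B: (25, 0, 1)   [0·28 + 1·25 = 25]
  28 = 1·25 + 3   → row C = row A − 1·row B = (3, 1, −1)   [check: 1·28 − 1·25 = 3]
  25 = 8·3 + 1   → row D = row B − 8·row C = (1, −8, 9)   [check: −8·28 + 9·25 = 1]
  3 = 3·1 + 0   → remainder 0, stop. gcd = 1 (last nonzero row D).
The gcd is 1, so 25 is invertible mod 28. The last nonzero row gives −8·28 + 9·25 = 1, so t = 9. So 25^(−1) ≡ 9 (mod 28). Verify: 25 · 9 = 225 ≡ 1 (mod 28). ✓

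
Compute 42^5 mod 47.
24

Use repeated squaring. Binary(5) = 101. Walk through the bits of the exponent 5 left-to-right: at each bit after the leading one, square the running value, then multiply by 42 if the bit is 1 (always reducing mod 47):
  bit 1 = 1 (leading): start with 42.
  bit 2 = 0: square 42^2 = 1764 ≡ 25 (mod 47).
  bit 3 = 1: square 25^2 = 625 ≡ 14; bit is 1, so multiply 14·42 = 588 ≡ 24 (mod 47).
Final value: 42^5 ≡ 24 (mod 47).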